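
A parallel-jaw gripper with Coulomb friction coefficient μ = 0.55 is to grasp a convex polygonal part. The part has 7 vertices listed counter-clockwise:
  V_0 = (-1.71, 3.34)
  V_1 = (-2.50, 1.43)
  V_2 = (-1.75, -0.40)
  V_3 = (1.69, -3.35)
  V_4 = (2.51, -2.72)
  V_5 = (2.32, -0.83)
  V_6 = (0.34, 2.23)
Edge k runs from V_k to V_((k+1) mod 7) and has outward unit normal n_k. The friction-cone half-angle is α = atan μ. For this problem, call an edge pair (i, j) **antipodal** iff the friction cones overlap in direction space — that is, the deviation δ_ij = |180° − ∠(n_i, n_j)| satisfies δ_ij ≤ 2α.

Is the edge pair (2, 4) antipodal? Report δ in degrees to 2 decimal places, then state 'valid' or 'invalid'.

δ = 43.64°, valid

α = atan 0.55 = 28.81°;  2α = 57.62°
edge 2: e_2 = (+3.44, -2.95);  n_2 = (-0.6510, -0.7591)
edge 4: e_4 = (-0.19, +1.89);  n_4 = (+0.9950, +0.1000)
∠(n_2, n_4) = 136.36°
δ = |180° − 136.36°| = 43.64°
43.64° ≤ 2α = 57.62°  →  valid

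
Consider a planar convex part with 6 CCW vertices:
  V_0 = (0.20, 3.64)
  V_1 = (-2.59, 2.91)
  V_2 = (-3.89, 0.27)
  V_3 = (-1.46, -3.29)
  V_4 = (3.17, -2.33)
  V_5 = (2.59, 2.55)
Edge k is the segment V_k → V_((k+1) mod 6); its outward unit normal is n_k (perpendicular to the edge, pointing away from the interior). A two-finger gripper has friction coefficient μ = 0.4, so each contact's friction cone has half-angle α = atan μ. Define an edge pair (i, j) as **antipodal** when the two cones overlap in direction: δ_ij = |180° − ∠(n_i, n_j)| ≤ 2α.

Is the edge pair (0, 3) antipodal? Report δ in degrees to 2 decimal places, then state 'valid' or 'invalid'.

δ = 2.95°, valid

α = atan 0.4 = 21.80°;  2α = 43.60°
edge 0: e_0 = (-2.79, -0.73);  n_0 = (-0.2531, +0.9674)
edge 3: e_3 = (+4.63, +0.96);  n_3 = (+0.2030, -0.9792)
∠(n_0, n_3) = 177.05°
δ = |180° − 177.05°| = 2.95°
2.95° ≤ 2α = 43.60°  →  valid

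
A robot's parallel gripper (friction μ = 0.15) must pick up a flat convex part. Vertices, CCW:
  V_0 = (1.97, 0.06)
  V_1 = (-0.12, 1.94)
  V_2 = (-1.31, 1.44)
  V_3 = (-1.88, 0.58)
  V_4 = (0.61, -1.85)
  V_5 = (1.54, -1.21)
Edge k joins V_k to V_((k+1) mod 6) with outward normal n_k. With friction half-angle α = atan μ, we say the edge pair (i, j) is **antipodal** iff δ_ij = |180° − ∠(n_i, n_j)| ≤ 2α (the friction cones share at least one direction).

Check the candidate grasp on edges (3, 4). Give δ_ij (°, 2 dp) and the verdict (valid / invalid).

α = atan 0.15 = 8.53°;  2α = 17.06°
edge 3: e_3 = (+2.49, -2.43);  n_3 = (-0.6984, -0.7157)
edge 4: e_4 = (+0.93, +0.64);  n_4 = (+0.5669, -0.8238)
∠(n_3, n_4) = 78.84°
δ = |180° − 78.84°| = 101.16°
101.16° > 2α = 17.06°  →  invalid

δ = 101.16°, invalid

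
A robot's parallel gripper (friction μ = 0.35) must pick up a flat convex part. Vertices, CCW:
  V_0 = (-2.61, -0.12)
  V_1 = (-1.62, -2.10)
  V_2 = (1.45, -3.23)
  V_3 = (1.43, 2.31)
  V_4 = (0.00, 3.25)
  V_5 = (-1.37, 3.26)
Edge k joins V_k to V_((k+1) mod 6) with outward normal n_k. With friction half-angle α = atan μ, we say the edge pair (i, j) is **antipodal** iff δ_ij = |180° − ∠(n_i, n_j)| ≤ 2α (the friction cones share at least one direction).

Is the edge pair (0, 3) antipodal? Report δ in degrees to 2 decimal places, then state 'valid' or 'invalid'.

α = atan 0.35 = 19.29°;  2α = 38.58°
edge 0: e_0 = (+0.99, -1.98);  n_0 = (-0.8944, -0.4472)
edge 3: e_3 = (-1.43, +0.94);  n_3 = (+0.5493, +0.8356)
∠(n_0, n_3) = 149.88°
δ = |180° − 149.88°| = 30.12°
30.12° ≤ 2α = 38.58°  →  valid

δ = 30.12°, valid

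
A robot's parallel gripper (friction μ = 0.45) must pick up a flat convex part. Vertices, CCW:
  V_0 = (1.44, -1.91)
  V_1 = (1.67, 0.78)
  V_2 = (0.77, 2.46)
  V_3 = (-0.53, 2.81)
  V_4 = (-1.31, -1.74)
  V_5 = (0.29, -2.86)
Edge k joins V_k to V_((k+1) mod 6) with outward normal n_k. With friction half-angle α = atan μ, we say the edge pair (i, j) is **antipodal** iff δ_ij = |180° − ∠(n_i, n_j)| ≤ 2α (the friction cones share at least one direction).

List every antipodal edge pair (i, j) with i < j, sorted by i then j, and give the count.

count = 5; pairs: (0,3), (1,3), (1,4), (2,4), (3,5)

α = atan 0.45 = 24.23°;  2α = 48.46°
n_0 = (+0.9964, -0.0852)
n_1 = (+0.8815, +0.4722)
n_2 = (+0.2600, +0.9656)
n_3 = (-0.9856, +0.1690)
n_4 = (-0.5735, -0.8192)
n_5 = (+0.6369, -0.7710)
  (0,1): δ = 146.93°  ·
  (0,2): δ = 100.18°  ·
  (0,3): δ = 4.84°  ✓
  (0,4): δ = 59.89°  ·
  (0,5): δ = 134.45°  ·
  (1,2): δ = 133.25°  ·
  (1,3): δ = 37.91°  ✓
  (1,4): δ = 26.83°  ✓
  (1,5): δ = 101.38°  ·
  (2,3): δ = 84.66°  ·
  (2,4): δ = 19.92°  ✓
  (2,5): δ = 54.63°  ·
  (3,4): δ = 115.26°  ·
  (3,5): δ = 40.71°  ✓
  (4,5): δ = 105.45°  ·
antipodal pairs: 5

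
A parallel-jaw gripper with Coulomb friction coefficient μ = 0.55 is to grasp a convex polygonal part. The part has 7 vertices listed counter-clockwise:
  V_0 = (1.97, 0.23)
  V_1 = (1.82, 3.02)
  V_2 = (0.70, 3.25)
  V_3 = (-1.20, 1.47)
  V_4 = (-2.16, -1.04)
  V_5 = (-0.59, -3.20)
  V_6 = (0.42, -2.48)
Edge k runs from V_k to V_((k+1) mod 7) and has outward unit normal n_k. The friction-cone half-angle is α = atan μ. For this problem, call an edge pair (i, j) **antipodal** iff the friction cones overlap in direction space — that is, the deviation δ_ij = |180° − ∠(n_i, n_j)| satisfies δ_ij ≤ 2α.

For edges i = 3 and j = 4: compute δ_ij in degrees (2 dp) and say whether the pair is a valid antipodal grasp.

α = atan 0.55 = 28.81°;  2α = 57.62°
edge 3: e_3 = (-0.96, -2.51);  n_3 = (-0.9340, +0.3572)
edge 4: e_4 = (+1.57, -2.16);  n_4 = (-0.8089, -0.5879)
∠(n_3, n_4) = 56.94°
δ = |180° − 56.94°| = 123.06°
123.06° > 2α = 57.62°  →  invalid

δ = 123.06°, invalid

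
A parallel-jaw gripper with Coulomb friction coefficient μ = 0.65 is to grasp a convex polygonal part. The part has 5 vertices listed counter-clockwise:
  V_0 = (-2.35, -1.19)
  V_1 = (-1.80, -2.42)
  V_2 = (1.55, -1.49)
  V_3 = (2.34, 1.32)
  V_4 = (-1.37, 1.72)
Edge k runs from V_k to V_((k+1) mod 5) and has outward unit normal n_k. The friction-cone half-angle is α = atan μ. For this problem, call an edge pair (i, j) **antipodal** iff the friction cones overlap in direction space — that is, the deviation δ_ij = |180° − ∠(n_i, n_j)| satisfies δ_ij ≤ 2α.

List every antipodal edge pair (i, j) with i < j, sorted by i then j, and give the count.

α = atan 0.65 = 33.02°;  2α = 66.05°
n_0 = (-0.9129, -0.4082)
n_1 = (+0.2675, -0.9636)
n_2 = (+0.9627, -0.2706)
n_3 = (+0.1072, +0.9942)
n_4 = (-0.9477, +0.3192)
  (0,1): δ = 98.58°  ·
  (0,2): δ = 39.79°  ✓
  (0,3): δ = 59.75°  ✓
  (0,4): δ = 137.30°  ·
  (1,2): δ = 121.22°  ·
  (1,3): δ = 21.67°  ✓
  (1,4): δ = 55.87°  ✓
  (2,3): δ = 80.45°  ·
  (2,4): δ = 2.91°  ✓
  (3,4): δ = 102.46°  ·
antipodal pairs: 5

count = 5; pairs: (0,2), (0,3), (1,3), (1,4), (2,4)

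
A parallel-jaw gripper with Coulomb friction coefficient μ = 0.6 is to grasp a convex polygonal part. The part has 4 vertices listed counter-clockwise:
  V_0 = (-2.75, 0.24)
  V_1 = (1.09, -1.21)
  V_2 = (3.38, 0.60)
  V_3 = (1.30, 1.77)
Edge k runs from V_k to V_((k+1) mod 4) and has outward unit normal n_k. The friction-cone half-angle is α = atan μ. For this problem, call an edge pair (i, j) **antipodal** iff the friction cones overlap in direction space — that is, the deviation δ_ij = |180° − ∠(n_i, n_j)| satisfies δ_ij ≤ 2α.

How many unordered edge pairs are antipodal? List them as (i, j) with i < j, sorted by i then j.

α = atan 0.6 = 30.96°;  2α = 61.93°
n_0 = (-0.3533, -0.9355)
n_1 = (+0.6201, -0.7845)
n_2 = (+0.4903, +0.8716)
n_3 = (-0.3534, +0.9355)
  (0,1): δ = 120.99°  ·
  (0,2): δ = 8.67°  ✓
  (0,3): δ = 41.38°  ✓
  (1,2): δ = 67.68°  ·
  (1,3): δ = 17.63°  ✓
  (2,3): δ = 129.95°  ·
antipodal pairs: 3

count = 3; pairs: (0,2), (0,3), (1,3)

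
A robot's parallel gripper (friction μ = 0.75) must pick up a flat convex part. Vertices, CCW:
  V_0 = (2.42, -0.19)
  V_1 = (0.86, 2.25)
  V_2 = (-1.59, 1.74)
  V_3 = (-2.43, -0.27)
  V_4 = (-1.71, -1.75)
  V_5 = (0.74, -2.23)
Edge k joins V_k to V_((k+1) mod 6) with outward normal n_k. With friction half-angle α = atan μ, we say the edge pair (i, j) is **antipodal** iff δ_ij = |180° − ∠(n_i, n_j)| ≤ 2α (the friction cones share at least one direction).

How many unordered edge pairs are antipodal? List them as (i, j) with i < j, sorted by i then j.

α = atan 0.75 = 36.87°;  2α = 73.74°
n_0 = (+0.8425, +0.5387)
n_1 = (-0.2038, +0.9790)
n_2 = (-0.9227, +0.3856)
n_3 = (-0.8992, -0.4375)
n_4 = (-0.1923, -0.9813)
n_5 = (+0.7719, -0.6357)
  (0,1): δ = 110.83°  ·
  (0,2): δ = 55.27°  ✓
  (0,3): δ = 6.65°  ✓
  (0,4): δ = 46.32°  ✓
  (0,5): δ = 107.93°  ·
  (1,2): δ = 124.44°  ·
  (1,3): δ = 75.82°  ·
  (1,4): δ = 22.84°  ✓
  (1,5): δ = 38.77°  ✓
  (2,3): δ = 131.38°  ·
  (2,4): δ = 78.40°  ·
  (2,5): δ = 16.79°  ✓
  (3,4): δ = 127.03°  ·
  (3,5): δ = 65.41°  ✓
  (4,5): δ = 118.39°  ·
antipodal pairs: 7

count = 7; pairs: (0,2), (0,3), (0,4), (1,4), (1,5), (2,5), (3,5)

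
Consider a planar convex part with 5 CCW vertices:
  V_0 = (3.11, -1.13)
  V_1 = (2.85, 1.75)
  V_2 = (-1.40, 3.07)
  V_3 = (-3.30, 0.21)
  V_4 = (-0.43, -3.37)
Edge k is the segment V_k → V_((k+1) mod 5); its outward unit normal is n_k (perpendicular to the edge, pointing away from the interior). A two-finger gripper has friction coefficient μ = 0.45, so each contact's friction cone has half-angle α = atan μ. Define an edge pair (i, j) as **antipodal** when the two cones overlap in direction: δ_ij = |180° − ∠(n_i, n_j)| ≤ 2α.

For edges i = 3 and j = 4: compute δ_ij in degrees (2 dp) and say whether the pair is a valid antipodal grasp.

α = atan 0.45 = 24.23°;  2α = 48.46°
edge 3: e_3 = (+2.87, -3.58);  n_3 = (-0.7802, -0.6255)
edge 4: e_4 = (+3.54, +2.24);  n_4 = (+0.5347, -0.8450)
∠(n_3, n_4) = 83.61°
δ = |180° − 83.61°| = 96.39°
96.39° > 2α = 48.46°  →  invalid

δ = 96.39°, invalid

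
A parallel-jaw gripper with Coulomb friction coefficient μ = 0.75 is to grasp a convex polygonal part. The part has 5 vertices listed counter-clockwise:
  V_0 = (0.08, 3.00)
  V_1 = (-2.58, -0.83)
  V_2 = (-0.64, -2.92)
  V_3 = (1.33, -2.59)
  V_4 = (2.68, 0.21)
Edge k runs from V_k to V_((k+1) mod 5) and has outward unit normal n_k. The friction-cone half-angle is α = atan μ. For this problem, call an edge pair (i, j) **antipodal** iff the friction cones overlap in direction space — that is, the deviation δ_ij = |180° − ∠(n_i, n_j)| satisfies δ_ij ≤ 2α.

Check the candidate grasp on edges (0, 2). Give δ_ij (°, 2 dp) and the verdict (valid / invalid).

δ = 45.71°, valid

α = atan 0.75 = 36.87°;  2α = 73.74°
edge 0: e_0 = (-2.66, -3.83);  n_0 = (-0.8213, +0.5704)
edge 2: e_2 = (+1.97, +0.33);  n_2 = (+0.1652, -0.9863)
∠(n_0, n_2) = 134.29°
δ = |180° − 134.29°| = 45.71°
45.71° ≤ 2α = 73.74°  →  valid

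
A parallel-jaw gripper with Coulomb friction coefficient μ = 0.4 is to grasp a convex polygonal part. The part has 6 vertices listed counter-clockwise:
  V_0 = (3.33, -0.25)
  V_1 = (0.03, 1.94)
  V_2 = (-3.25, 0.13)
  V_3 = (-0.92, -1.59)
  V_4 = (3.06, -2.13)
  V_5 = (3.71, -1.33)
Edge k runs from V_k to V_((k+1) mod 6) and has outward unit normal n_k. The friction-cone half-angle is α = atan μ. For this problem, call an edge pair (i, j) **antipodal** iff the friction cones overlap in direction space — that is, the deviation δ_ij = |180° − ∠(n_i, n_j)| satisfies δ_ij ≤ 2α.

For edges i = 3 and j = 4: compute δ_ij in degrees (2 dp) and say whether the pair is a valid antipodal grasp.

δ = 121.37°, invalid

α = atan 0.4 = 21.80°;  2α = 43.60°
edge 3: e_3 = (+3.98, -0.54);  n_3 = (-0.1344, -0.9909)
edge 4: e_4 = (+0.65, +0.80);  n_4 = (+0.7761, -0.6306)
∠(n_3, n_4) = 58.63°
δ = |180° − 58.63°| = 121.37°
121.37° > 2α = 43.60°  →  invalid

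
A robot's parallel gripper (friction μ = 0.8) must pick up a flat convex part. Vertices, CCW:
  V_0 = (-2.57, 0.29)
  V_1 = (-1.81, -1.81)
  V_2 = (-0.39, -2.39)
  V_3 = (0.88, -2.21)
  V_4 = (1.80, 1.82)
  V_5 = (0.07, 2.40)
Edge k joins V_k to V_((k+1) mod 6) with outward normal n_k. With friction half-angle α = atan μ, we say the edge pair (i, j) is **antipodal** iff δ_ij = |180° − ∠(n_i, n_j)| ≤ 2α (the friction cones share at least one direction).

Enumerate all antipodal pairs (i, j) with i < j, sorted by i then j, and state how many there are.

count = 7; pairs: (0,3), (0,4), (1,4), (1,5), (2,4), (2,5), (3,5)

α = atan 0.8 = 38.66°;  2α = 77.32°
n_0 = (-0.9403, -0.3403)
n_1 = (-0.3781, -0.9258)
n_2 = (+0.1403, -0.9901)
n_3 = (+0.9749, -0.2226)
n_4 = (+0.3179, +0.9481)
n_5 = (-0.6243, +0.7812)
  (0,1): δ = 132.11°  ·
  (0,2): δ = 101.83°  ·
  (0,3): δ = 32.75°  ✓
  (0,4): δ = 51.57°  ✓
  (0,5): δ = 108.74°  ·
  (1,2): δ = 149.72°  ·
  (1,3): δ = 80.64°  ·
  (1,4): δ = 3.68°  ✓
  (1,5): δ = 60.85°  ✓
  (2,3): δ = 110.93°  ·
  (2,4): δ = 26.60°  ✓
  (2,5): δ = 30.57°  ✓
  (3,4): δ = 95.67°  ·
  (3,5): δ = 38.51°  ✓
  (4,5): δ = 122.83°  ·
antipodal pairs: 7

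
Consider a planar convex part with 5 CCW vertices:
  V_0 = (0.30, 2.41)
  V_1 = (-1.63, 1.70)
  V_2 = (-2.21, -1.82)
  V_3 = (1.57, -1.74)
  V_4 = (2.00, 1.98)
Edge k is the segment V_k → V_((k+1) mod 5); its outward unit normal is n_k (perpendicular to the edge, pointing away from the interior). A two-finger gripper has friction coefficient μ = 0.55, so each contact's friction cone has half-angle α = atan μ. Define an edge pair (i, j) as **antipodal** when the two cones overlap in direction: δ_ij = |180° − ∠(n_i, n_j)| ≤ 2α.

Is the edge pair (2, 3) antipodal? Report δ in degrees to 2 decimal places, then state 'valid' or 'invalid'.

α = atan 0.55 = 28.81°;  2α = 57.62°
edge 2: e_2 = (+3.78, +0.08);  n_2 = (+0.0212, -0.9998)
edge 3: e_3 = (+0.43, +3.72);  n_3 = (+0.9934, -0.1148)
∠(n_2, n_3) = 82.19°
δ = |180° − 82.19°| = 97.81°
97.81° > 2α = 57.62°  →  invalid

δ = 97.81°, invalid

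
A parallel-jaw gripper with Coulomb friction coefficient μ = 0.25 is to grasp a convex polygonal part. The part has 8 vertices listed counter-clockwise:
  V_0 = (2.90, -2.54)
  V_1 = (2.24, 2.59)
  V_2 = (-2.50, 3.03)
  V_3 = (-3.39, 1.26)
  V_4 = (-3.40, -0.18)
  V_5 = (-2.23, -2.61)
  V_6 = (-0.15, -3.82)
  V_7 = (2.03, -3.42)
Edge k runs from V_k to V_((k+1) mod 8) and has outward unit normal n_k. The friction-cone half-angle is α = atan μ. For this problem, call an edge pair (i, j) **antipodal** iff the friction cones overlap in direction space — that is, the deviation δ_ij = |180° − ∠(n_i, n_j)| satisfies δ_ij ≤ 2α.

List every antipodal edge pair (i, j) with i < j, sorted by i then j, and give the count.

count = 5; pairs: (0,3), (0,4), (1,5), (1,6), (2,7)

α = atan 0.25 = 14.04°;  2α = 28.07°
n_0 = (+0.9918, +0.1276)
n_1 = (+0.0924, +0.9957)
n_2 = (-0.8934, +0.4492)
n_3 = (-1.0000, +0.0069)
n_4 = (-0.9010, -0.4338)
n_5 = (-0.5028, -0.8644)
n_6 = (+0.1805, -0.9836)
n_7 = (+0.7111, -0.7031)
  (0,1): δ = 102.63°  ·
  (0,2): δ = 34.03°  ·
  (0,3): δ = 7.73°  ✓
  (0,4): δ = 18.38°  ✓
  (0,5): δ = 52.48°  ·
  (0,6): δ = 93.07°  ·
  (0,7): δ = 128.00°  ·
  (1,2): δ = 111.39°  ·
  (1,3): δ = 85.09°  ·
  (1,4): δ = 58.99°  ·
  (1,5): δ = 24.88°  ✓
  (1,6): δ = 15.70°  ✓
  (1,7): δ = 50.63°  ·
  (2,3): δ = 153.70°  ·
  (2,4): δ = 127.60°  ·
  (2,5): δ = 93.49°  ·
  (2,6): δ = 52.91°  ·
  (2,7): δ = 17.98°  ✓
  (3,4): δ = 153.89°  ·
  (3,5): δ = 119.79°  ·
  (3,6): δ = 79.20°  ·
  (3,7): δ = 44.27°  ·
  (4,5): δ = 145.90°  ·
  (4,6): δ = 105.31°  ·
  (4,7): δ = 70.38°  ·
  (5,6): δ = 139.41°  ·
  (5,7): δ = 104.48°  ·
  (6,7): δ = 145.07°  ·
antipodal pairs: 5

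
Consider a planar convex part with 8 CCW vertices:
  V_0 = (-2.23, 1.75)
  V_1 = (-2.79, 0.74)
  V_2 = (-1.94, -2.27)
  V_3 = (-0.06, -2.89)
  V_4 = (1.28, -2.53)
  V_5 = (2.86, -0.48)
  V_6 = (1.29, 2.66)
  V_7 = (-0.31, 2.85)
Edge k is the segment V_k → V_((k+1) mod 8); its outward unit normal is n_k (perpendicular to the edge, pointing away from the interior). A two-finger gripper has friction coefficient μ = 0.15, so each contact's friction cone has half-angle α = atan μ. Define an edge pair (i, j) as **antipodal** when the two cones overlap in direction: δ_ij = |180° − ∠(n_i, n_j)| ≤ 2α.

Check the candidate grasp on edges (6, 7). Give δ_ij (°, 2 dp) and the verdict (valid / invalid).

δ = 143.42°, invalid

α = atan 0.15 = 8.53°;  2α = 17.06°
edge 6: e_6 = (-1.60, +0.19);  n_6 = (+0.1179, +0.9930)
edge 7: e_7 = (-1.92, -1.10);  n_7 = (-0.4971, +0.8677)
∠(n_6, n_7) = 36.58°
δ = |180° − 36.58°| = 143.42°
143.42° > 2α = 17.06°  →  invalid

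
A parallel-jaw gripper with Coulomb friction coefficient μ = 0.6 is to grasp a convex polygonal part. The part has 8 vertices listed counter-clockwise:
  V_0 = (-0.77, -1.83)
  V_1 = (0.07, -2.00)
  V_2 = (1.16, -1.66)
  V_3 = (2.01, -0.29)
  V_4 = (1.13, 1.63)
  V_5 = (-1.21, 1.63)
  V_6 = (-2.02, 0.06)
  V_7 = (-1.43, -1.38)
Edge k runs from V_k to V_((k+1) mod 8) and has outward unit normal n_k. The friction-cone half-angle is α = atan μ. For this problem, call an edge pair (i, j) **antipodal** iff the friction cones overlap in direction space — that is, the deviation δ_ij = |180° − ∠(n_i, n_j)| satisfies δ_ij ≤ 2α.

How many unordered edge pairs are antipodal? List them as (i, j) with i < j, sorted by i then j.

count = 11; pairs: (0,3), (0,4), (1,4), (1,5), (2,4), (2,5), (2,6), (3,5), (3,6), (3,7), (4,7)

α = atan 0.6 = 30.96°;  2α = 61.93°
n_0 = (-0.1984, -0.9801)
n_1 = (+0.2978, -0.9546)
n_2 = (+0.8497, -0.5272)
n_3 = (+0.9091, +0.4167)
n_4 = (+0.0000, +1.0000)
n_5 = (-0.8887, +0.4585)
n_6 = (-0.9253, -0.3791)
n_7 = (-0.5633, -0.8262)
  (0,1): δ = 151.23°  ·
  (0,2): δ = 110.38°  ·
  (0,3): δ = 53.94°  ✓
  (0,4): δ = 11.44°  ✓
  (0,5): δ = 74.15°  ·
  (0,6): δ = 123.72°  ·
  (0,7): δ = 157.15°  ·
  (1,2): δ = 139.14°  ·
  (1,3): δ = 82.70°  ·
  (1,4): δ = 17.32°  ✓
  (1,5): δ = 45.39°  ✓
  (1,6): δ = 94.96°  ·
  (1,7): δ = 128.39°  ·
  (2,3): δ = 123.56°  ·
  (2,4): δ = 58.18°  ✓
  (2,5): δ = 4.53°  ✓
  (2,6): δ = 54.10°  ✓
  (2,7): δ = 87.53°  ·
  (3,4): δ = 114.62°  ·
  (3,5): δ = 51.91°  ✓
  (3,6): δ = 2.34°  ✓
  (3,7): δ = 31.09°  ✓
  (4,5): δ = 117.29°  ·
  (4,6): δ = 67.72°  ·
  (4,7): δ = 34.29°  ✓
  (5,6): δ = 130.43°  ·
  (5,7): δ = 97.00°  ·
  (6,7): δ = 146.57°  ·
antipodal pairs: 11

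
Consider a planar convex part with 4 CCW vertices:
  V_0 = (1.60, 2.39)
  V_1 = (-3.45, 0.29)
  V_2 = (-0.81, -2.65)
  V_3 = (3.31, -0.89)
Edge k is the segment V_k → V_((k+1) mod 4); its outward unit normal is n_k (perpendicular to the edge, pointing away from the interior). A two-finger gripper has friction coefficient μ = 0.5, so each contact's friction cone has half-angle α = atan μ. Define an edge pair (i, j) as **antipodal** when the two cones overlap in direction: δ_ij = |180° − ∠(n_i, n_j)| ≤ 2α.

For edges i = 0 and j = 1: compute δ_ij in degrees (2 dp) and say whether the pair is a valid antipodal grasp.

α = atan 0.5 = 26.57°;  2α = 53.13°
edge 0: e_0 = (-5.05, -2.10);  n_0 = (-0.3840, +0.9233)
edge 1: e_1 = (+2.64, -2.94);  n_1 = (-0.7440, -0.6681)
∠(n_0, n_1) = 109.34°
δ = |180° − 109.34°| = 70.66°
70.66° > 2α = 53.13°  →  invalid

δ = 70.66°, invalid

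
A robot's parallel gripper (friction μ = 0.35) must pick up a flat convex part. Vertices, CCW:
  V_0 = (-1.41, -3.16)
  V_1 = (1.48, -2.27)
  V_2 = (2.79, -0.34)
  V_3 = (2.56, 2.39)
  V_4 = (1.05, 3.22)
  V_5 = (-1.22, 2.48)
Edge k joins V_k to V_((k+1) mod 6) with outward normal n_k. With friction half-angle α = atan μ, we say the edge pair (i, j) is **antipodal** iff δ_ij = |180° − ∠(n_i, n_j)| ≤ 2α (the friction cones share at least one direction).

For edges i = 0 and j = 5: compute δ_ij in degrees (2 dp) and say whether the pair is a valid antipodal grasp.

α = atan 0.35 = 19.29°;  2α = 38.58°
edge 0: e_0 = (+2.89, +0.89);  n_0 = (+0.2943, -0.9557)
edge 5: e_5 = (-0.19, -5.64);  n_5 = (-0.9994, +0.0337)
∠(n_0, n_5) = 109.05°
δ = |180° − 109.05°| = 70.95°
70.95° > 2α = 38.58°  →  invalid

δ = 70.95°, invalid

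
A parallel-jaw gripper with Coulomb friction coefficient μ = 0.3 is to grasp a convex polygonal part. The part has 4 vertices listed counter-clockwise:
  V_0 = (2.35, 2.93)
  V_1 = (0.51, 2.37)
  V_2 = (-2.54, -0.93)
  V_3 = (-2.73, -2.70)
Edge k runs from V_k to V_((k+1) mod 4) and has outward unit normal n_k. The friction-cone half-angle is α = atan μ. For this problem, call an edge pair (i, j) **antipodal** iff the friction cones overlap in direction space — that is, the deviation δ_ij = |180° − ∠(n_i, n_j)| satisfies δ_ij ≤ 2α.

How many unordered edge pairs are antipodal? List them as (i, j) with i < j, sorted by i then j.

count = 2; pairs: (0,3), (1,3)

α = atan 0.3 = 16.70°;  2α = 33.40°
n_0 = (-0.2912, +0.9567)
n_1 = (-0.7344, +0.6787)
n_2 = (-0.9943, +0.1067)
n_3 = (+0.7424, -0.6699)
  (0,1): δ = 149.67°  ·
  (0,2): δ = 113.05°  ·
  (0,3): δ = 31.01°  ✓
  (1,2): δ = 143.38°  ·
  (1,3): δ = 0.69°  ✓
  (2,3): δ = 35.93°  ·
antipodal pairs: 2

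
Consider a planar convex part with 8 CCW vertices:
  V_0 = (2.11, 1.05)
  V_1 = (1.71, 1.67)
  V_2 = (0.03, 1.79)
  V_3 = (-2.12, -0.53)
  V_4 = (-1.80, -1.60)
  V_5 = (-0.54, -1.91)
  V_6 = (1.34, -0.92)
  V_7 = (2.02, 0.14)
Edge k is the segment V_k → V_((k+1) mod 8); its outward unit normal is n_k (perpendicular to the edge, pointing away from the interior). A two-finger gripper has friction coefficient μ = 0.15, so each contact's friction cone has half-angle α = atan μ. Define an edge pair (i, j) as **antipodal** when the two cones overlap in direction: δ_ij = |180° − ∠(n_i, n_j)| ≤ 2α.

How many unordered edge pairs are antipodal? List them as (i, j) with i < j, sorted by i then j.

α = atan 0.15 = 8.53°;  2α = 17.06°
n_0 = (+0.8403, +0.5421)
n_1 = (+0.0712, +0.9975)
n_2 = (-0.7335, +0.6797)
n_3 = (-0.9581, -0.2865)
n_4 = (-0.2389, -0.9710)
n_5 = (+0.4659, -0.8848)
n_6 = (+0.8417, -0.5400)
n_7 = (+0.9951, -0.0984)
  (0,1): δ = 126.91°  ·
  (0,2): δ = 75.65°  ·
  (0,3): δ = 16.18°  ✓
  (0,4): δ = 43.35°  ·
  (0,5): δ = 84.94°  ·
  (0,6): δ = 114.49°  ·
  (0,7): δ = 141.52°  ·
  (1,2): δ = 128.74°  ·
  (1,3): δ = 69.26°  ·
  (1,4): δ = 9.74°  ✓
  (1,5): δ = 31.86°  ·
  (1,6): δ = 61.41°  ·
  (1,7): δ = 88.44°  ·
  (2,3): δ = 120.53°  ·
  (2,4): δ = 61.00°  ·
  (2,5): δ = 19.41°  ·
  (2,6): δ = 10.14°  ✓
  (2,7): δ = 37.17°  ·
  (3,4): δ = 120.47°  ·
  (3,5): δ = 78.88°  ·
  (3,6): δ = 49.33°  ·
  (3,7): δ = 22.30°  ·
  (4,5): δ = 138.41°  ·
  (4,6): δ = 108.86°  ·
  (4,7): δ = 81.83°  ·
  (5,6): δ = 150.45°  ·
  (5,7): δ = 123.42°  ·
  (6,7): δ = 152.97°  ·
antipodal pairs: 3

count = 3; pairs: (0,3), (1,4), (2,6)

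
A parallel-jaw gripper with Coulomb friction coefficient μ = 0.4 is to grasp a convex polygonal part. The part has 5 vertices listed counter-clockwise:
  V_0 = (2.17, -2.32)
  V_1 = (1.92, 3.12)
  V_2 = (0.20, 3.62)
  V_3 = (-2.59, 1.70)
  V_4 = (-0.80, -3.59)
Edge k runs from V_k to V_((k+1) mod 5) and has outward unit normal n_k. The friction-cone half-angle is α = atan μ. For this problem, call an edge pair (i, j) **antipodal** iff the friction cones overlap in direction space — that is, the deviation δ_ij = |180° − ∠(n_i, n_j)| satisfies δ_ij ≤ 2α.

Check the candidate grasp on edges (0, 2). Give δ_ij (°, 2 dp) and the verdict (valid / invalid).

δ = 58.10°, invalid

α = atan 0.4 = 21.80°;  2α = 43.60°
edge 0: e_0 = (-0.25, +5.44);  n_0 = (+0.9989, +0.0459)
edge 2: e_2 = (-2.79, -1.92);  n_2 = (-0.5669, +0.8238)
∠(n_0, n_2) = 121.90°
δ = |180° − 121.90°| = 58.10°
58.10° > 2α = 43.60°  →  invalid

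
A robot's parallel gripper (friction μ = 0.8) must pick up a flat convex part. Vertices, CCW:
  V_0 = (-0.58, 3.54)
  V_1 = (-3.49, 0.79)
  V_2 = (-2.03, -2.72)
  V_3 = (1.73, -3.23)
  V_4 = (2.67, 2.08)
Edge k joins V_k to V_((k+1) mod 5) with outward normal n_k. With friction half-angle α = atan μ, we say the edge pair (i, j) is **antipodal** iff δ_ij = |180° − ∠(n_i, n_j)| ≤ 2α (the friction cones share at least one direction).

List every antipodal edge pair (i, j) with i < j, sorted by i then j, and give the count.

count = 5; pairs: (0,2), (0,3), (1,3), (1,4), (2,4)

α = atan 0.8 = 38.66°;  2α = 77.32°
n_0 = (-0.6868, +0.7268)
n_1 = (-0.9233, -0.3841)
n_2 = (-0.1344, -0.9909)
n_3 = (+0.9847, -0.1743)
n_4 = (+0.4098, +0.9122)
  (0,1): δ = 110.80°  ·
  (0,2): δ = 51.11°  ✓
  (0,3): δ = 36.58°  ✓
  (0,4): δ = 112.43°  ·
  (1,2): δ = 120.31°  ·
  (1,3): δ = 32.62°  ✓
  (1,4): δ = 43.22°  ✓
  (2,3): δ = 92.31°  ·
  (2,4): δ = 16.47°  ✓
  (3,4): δ = 104.15°  ·
antipodal pairs: 5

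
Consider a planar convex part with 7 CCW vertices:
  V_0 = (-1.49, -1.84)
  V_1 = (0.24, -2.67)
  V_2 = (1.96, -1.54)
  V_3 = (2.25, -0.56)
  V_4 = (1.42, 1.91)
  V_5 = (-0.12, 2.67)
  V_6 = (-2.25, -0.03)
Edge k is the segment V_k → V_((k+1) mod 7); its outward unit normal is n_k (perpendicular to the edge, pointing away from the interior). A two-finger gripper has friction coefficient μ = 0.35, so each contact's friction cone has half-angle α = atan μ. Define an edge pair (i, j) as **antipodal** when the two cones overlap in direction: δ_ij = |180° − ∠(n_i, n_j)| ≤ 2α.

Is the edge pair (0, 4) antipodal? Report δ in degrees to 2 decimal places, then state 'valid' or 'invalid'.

δ = 0.64°, valid

α = atan 0.35 = 19.29°;  2α = 38.58°
edge 0: e_0 = (+1.73, -0.83);  n_0 = (-0.4326, -0.9016)
edge 4: e_4 = (-1.54, +0.76);  n_4 = (+0.4425, +0.8967)
∠(n_0, n_4) = 179.36°
δ = |180° − 179.36°| = 0.64°
0.64° ≤ 2α = 38.58°  →  valid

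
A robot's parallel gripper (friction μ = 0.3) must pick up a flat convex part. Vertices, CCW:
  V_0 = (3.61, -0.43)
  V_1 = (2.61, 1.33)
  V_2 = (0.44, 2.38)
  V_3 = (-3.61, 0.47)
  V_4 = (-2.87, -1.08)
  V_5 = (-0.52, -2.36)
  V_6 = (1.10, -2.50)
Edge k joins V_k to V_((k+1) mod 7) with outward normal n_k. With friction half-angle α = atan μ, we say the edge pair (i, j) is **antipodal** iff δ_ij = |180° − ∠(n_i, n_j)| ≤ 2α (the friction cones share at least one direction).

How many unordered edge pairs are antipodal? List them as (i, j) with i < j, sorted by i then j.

count = 6; pairs: (0,3), (0,4), (1,4), (1,5), (2,5), (2,6)

α = atan 0.3 = 16.70°;  2α = 33.40°
n_0 = (+0.8695, +0.4940)
n_1 = (+0.4356, +0.9002)
n_2 = (-0.4265, +0.9045)
n_3 = (-0.9024, -0.4308)
n_4 = (-0.4783, -0.8782)
n_5 = (-0.0861, -0.9963)
n_6 = (+0.6362, -0.7715)
  (0,1): δ = 145.43°  ·
  (0,2): δ = 94.36°  ·
  (0,3): δ = 4.08°  ✓
  (0,4): δ = 31.82°  ✓
  (0,5): δ = 55.46°  ·
  (0,6): δ = 99.91°  ·
  (1,2): δ = 128.93°  ·
  (1,3): δ = 38.66°  ·
  (1,4): δ = 2.76°  ✓
  (1,5): δ = 20.88°  ✓
  (1,6): δ = 65.33°  ·
  (2,3): δ = 89.73°  ·
  (2,4): δ = 53.83°  ·
  (2,5): δ = 30.19°  ✓
  (2,6): δ = 14.26°  ✓
  (3,4): δ = 144.10°  ·
  (3,5): δ = 120.46°  ·
  (3,6): δ = 76.01°  ·
  (4,5): δ = 156.36°  ·
  (4,6): δ = 111.91°  ·
  (5,6): δ = 135.55°  ·
antipodal pairs: 6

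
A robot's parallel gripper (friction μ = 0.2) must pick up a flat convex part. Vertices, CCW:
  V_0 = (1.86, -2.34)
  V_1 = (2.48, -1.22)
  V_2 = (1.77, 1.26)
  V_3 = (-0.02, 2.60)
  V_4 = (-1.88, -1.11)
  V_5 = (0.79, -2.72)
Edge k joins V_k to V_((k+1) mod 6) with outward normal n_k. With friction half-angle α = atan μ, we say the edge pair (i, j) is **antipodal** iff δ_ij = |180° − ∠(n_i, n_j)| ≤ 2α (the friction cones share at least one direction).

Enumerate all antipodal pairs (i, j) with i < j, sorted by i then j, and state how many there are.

count = 2; pairs: (0,3), (2,4)

α = atan 0.2 = 11.31°;  2α = 22.62°
n_0 = (+0.8749, -0.4843)
n_1 = (+0.9614, +0.2752)
n_2 = (+0.5993, +0.8005)
n_3 = (-0.8939, +0.4482)
n_4 = (-0.5164, -0.8564)
n_5 = (+0.3347, -0.9423)
  (0,1): δ = 135.06°  ·
  (0,2): δ = 97.85°  ·
  (0,3): δ = 2.34°  ✓
  (0,4): δ = 87.88°  ·
  (0,5): δ = 138.52°  ·
  (1,2): δ = 142.79°  ·
  (1,3): δ = 42.60°  ·
  (1,4): δ = 42.93°  ·
  (1,5): δ = 93.58°  ·
  (2,3): δ = 79.81°  ·
  (2,4): δ = 5.73°  ✓
  (2,5): δ = 56.37°  ·
  (3,4): δ = 94.46°  ·
  (3,5): δ = 43.82°  ·
  (4,5): δ = 129.36°  ·
antipodal pairs: 2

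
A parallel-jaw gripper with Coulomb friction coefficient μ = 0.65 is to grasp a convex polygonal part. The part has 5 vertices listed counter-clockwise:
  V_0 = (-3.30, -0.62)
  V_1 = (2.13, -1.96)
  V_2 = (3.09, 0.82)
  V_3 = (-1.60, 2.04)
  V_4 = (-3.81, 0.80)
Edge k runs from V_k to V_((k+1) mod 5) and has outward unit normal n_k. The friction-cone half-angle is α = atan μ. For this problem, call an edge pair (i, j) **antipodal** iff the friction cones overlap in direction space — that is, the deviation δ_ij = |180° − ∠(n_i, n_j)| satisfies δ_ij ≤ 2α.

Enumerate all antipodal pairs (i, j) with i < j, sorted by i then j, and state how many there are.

count = 5; pairs: (0,2), (0,3), (1,3), (1,4), (2,4)

α = atan 0.65 = 33.02°;  2α = 66.05°
n_0 = (-0.2396, -0.9709)
n_1 = (+0.9452, -0.3264)
n_2 = (+0.2517, +0.9678)
n_3 = (-0.4893, +0.8721)
n_4 = (-0.9411, -0.3380)
  (0,1): δ = 95.19°  ·
  (0,2): δ = 0.72°  ✓
  (0,3): δ = 43.16°  ✓
  (0,4): δ = 123.62°  ·
  (1,2): δ = 85.53°  ·
  (1,3): δ = 41.65°  ✓
  (1,4): δ = 38.81°  ✓
  (2,3): δ = 136.12°  ·
  (2,4): δ = 55.66°  ✓
  (3,4): δ = 99.54°  ·
antipodal pairs: 5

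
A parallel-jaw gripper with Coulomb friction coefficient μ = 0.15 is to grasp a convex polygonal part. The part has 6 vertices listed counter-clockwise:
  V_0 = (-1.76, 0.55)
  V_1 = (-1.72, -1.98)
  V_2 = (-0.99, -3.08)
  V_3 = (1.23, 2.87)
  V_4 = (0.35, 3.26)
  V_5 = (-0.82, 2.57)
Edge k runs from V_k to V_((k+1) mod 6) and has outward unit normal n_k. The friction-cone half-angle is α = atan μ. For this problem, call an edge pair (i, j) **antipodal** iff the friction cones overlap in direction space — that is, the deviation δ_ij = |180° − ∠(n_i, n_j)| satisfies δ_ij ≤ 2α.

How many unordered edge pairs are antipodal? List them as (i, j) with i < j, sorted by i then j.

count = 1; pairs: (2,5)

α = atan 0.15 = 8.53°;  2α = 17.06°
n_0 = (-0.9999, -0.0158)
n_1 = (-0.8332, -0.5530)
n_2 = (+0.9369, -0.3496)
n_3 = (+0.4052, +0.9142)
n_4 = (-0.5080, +0.8614)
n_5 = (-0.9066, +0.4219)
  (0,1): δ = 147.34°  ·
  (0,2): δ = 21.37°  ·
  (0,3): δ = 65.19°  ·
  (0,4): δ = 119.62°  ·
  (0,5): δ = 154.14°  ·
  (1,2): δ = 54.03°  ·
  (1,3): δ = 32.53°  ·
  (1,4): δ = 86.96°  ·
  (1,5): δ = 121.48°  ·
  (2,3): δ = 93.44°  ·
  (2,4): δ = 39.01°  ·
  (2,5): δ = 4.49°  ✓
  (3,4): δ = 125.57°  ·
  (3,5): δ = 91.05°  ·
  (4,5): δ = 145.48°  ·
antipodal pairs: 1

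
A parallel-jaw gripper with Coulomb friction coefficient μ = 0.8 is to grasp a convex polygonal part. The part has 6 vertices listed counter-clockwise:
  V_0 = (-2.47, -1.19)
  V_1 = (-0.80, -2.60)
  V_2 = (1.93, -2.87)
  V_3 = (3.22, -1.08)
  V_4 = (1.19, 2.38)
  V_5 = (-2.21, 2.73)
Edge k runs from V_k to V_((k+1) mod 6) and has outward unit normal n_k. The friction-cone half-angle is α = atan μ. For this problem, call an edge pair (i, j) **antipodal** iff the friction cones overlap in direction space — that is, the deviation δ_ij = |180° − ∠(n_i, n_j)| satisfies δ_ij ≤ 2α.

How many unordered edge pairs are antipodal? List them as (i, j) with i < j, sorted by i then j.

α = atan 0.8 = 38.66°;  2α = 77.32°
n_0 = (-0.6451, -0.7641)
n_1 = (-0.0984, -0.9951)
n_2 = (+0.8113, -0.5847)
n_3 = (+0.8625, +0.5060)
n_4 = (+0.1024, +0.9947)
n_5 = (-0.9978, +0.0662)
  (0,1): δ = 145.47°  ·
  (0,2): δ = 85.60°  ·
  (0,3): δ = 19.42°  ✓
  (0,4): δ = 34.30°  ✓
  (0,5): δ = 126.38°  ·
  (1,2): δ = 120.13°  ·
  (1,3): δ = 53.95°  ✓
  (1,4): δ = 0.23°  ✓
  (1,5): δ = 91.85°  ·
  (2,3): δ = 113.82°  ·
  (2,4): δ = 60.10°  ✓
  (2,5): δ = 31.98°  ✓
  (3,4): δ = 126.28°  ·
  (3,5): δ = 34.20°  ✓
  (4,5): δ = 87.92°  ·
antipodal pairs: 7

count = 7; pairs: (0,3), (0,4), (1,3), (1,4), (2,4), (2,5), (3,5)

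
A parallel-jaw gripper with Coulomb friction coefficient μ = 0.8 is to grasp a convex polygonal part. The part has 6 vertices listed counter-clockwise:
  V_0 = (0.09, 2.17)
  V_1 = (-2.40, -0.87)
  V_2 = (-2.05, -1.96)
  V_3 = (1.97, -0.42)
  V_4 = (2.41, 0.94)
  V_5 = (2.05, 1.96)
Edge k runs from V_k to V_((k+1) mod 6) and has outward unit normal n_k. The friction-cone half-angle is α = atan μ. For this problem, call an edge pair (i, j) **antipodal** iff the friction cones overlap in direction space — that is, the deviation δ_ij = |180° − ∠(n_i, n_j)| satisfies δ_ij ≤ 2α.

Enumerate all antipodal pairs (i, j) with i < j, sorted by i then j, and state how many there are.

α = atan 0.8 = 38.66°;  2α = 77.32°
n_0 = (-0.7736, +0.6337)
n_1 = (-0.9521, -0.3057)
n_2 = (+0.3577, -0.9338)
n_3 = (+0.9514, -0.3078)
n_4 = (+0.9430, +0.3328)
n_5 = (+0.1065, +0.9943)
  (0,1): δ = 122.88°  ·
  (0,2): δ = 29.72°  ✓
  (0,3): δ = 21.39°  ✓
  (0,4): δ = 58.76°  ✓
  (0,5): δ = 123.20°  ·
  (1,2): δ = 86.84°  ·
  (1,3): δ = 35.73°  ✓
  (1,4): δ = 1.64°  ✓
  (1,5): δ = 66.08°  ✓
  (2,3): δ = 128.89°  ·
  (2,4): δ = 91.52°  ·
  (2,5): δ = 27.08°  ✓
  (3,4): δ = 142.63°  ·
  (3,5): δ = 78.19°  ·
  (4,5): δ = 115.56°  ·
antipodal pairs: 7

count = 7; pairs: (0,2), (0,3), (0,4), (1,3), (1,4), (1,5), (2,5)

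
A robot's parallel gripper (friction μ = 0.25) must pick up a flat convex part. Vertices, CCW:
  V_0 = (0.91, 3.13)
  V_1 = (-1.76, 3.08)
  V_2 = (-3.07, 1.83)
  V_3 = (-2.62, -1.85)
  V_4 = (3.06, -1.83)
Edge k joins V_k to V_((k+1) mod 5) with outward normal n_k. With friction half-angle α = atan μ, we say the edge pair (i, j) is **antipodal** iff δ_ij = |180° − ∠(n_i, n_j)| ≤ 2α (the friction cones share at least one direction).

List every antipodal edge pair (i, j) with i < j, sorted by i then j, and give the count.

α = atan 0.25 = 14.04°;  2α = 28.07°
n_0 = (-0.0187, +0.9998)
n_1 = (-0.6903, +0.7235)
n_2 = (-0.9926, -0.1214)
n_3 = (+0.0035, -1.0000)
n_4 = (+0.9175, +0.3977)
  (0,1): δ = 137.42°  ·
  (0,2): δ = 84.10°  ·
  (0,3): δ = 0.87°  ✓
  (0,4): δ = 112.36°  ·
  (1,2): δ = 126.69°  ·
  (1,3): δ = 43.46°  ·
  (1,4): δ = 69.78°  ·
  (2,3): δ = 96.77°  ·
  (2,4): δ = 16.46°  ✓
  (3,4): δ = 66.77°  ·
antipodal pairs: 2

count = 2; pairs: (0,3), (2,4)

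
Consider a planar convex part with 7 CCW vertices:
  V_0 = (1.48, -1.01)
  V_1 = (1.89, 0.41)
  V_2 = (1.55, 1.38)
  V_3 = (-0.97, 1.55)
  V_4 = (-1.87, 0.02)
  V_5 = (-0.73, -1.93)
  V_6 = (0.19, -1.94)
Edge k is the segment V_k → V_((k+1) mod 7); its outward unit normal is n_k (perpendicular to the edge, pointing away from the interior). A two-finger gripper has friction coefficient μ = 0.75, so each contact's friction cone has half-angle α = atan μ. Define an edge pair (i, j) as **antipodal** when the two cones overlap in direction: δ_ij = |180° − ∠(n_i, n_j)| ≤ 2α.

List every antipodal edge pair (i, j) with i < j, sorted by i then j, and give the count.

count = 10; pairs: (0,3), (0,4), (1,3), (1,4), (1,5), (2,4), (2,5), (2,6), (3,5), (3,6)

α = atan 0.75 = 36.87°;  2α = 73.74°
n_0 = (+0.9608, -0.2774)
n_1 = (+0.9437, +0.3308)
n_2 = (+0.0673, +0.9977)
n_3 = (-0.8619, +0.5070)
n_4 = (-0.8633, -0.5047)
n_5 = (-0.0109, -0.9999)
n_6 = (+0.5848, -0.8112)
  (0,1): δ = 144.58°  ·
  (0,2): δ = 77.75°  ·
  (0,3): δ = 14.36°  ✓
  (0,4): δ = 46.42°  ✓
  (0,5): δ = 105.48°  ·
  (0,6): δ = 141.89°  ·
  (1,2): δ = 113.18°  ·
  (1,3): δ = 49.78°  ✓
  (1,4): δ = 10.99°  ✓
  (1,5): δ = 70.06°  ✓
  (1,6): δ = 106.47°  ·
  (2,3): δ = 116.61°  ·
  (2,4): δ = 55.83°  ✓
  (2,5): δ = 3.24°  ✓
  (2,6): δ = 39.65°  ✓
  (3,4): δ = 119.22°  ·
  (3,5): δ = 60.16°  ✓
  (3,6): δ = 23.75°  ✓
  (4,5): δ = 120.93°  ·
  (4,6): δ = 84.52°  ·
  (5,6): δ = 143.59°  ·
antipodal pairs: 10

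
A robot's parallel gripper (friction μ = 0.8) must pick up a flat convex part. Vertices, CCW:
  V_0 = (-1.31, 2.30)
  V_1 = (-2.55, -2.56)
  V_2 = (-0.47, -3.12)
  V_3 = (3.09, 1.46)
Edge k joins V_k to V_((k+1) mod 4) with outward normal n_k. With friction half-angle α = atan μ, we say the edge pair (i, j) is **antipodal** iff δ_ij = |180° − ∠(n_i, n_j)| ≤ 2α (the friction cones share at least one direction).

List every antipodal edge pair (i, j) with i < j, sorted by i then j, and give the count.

α = atan 0.8 = 38.66°;  2α = 77.32°
n_0 = (-0.9690, +0.2472)
n_1 = (-0.2600, -0.9656)
n_2 = (+0.7895, -0.6137)
n_3 = (+0.1875, +0.9823)
  (0,1): δ = 90.76°  ·
  (0,2): δ = 23.54°  ✓
  (0,3): δ = 93.51°  ·
  (1,2): δ = 112.79°  ·
  (1,3): δ = 4.26°  ✓
  (2,3): δ = 62.95°  ✓
antipodal pairs: 3

count = 3; pairs: (0,2), (1,3), (2,3)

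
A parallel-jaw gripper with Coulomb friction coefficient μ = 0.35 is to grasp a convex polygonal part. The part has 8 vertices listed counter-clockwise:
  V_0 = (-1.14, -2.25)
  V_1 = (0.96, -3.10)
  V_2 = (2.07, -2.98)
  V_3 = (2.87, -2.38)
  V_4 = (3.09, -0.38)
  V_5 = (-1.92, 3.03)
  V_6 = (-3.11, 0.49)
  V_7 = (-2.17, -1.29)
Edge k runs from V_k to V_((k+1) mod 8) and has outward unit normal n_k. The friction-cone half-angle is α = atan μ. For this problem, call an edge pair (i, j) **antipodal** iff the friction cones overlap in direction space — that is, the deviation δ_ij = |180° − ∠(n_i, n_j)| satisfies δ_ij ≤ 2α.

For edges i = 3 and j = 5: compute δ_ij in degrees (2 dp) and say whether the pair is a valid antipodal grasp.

α = atan 0.35 = 19.29°;  2α = 38.58°
edge 3: e_3 = (+0.22, +2.00);  n_3 = (+0.9940, -0.1093)
edge 5: e_5 = (-1.19, -2.54);  n_5 = (-0.9055, +0.4243)
∠(n_3, n_5) = 161.17°
δ = |180° − 161.17°| = 18.83°
18.83° ≤ 2α = 38.58°  →  valid

δ = 18.83°, valid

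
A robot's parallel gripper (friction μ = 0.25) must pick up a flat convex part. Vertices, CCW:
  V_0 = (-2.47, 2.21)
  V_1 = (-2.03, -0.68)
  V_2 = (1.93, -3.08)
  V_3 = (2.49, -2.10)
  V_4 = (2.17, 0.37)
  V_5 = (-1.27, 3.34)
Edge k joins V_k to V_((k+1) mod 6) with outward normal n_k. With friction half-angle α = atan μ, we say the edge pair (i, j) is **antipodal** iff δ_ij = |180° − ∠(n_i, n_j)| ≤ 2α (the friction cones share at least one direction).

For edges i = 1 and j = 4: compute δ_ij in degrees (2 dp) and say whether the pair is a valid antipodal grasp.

δ = 9.59°, valid

α = atan 0.25 = 14.04°;  2α = 28.07°
edge 1: e_1 = (+3.96, -2.40);  n_1 = (-0.5183, -0.8552)
edge 4: e_4 = (-3.44, +2.97);  n_4 = (+0.6535, +0.7569)
∠(n_1, n_4) = 170.41°
δ = |180° − 170.41°| = 9.59°
9.59° ≤ 2α = 28.07°  →  valid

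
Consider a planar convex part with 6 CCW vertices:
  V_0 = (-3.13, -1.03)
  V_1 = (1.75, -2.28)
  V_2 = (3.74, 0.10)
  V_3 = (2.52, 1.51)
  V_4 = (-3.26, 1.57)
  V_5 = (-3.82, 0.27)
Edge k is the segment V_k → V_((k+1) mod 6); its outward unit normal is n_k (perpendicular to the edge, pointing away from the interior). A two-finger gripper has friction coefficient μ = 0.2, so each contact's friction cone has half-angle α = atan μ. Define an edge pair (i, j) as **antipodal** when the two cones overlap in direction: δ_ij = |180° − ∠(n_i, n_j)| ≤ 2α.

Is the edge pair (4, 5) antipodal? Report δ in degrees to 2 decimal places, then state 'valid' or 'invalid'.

α = atan 0.2 = 11.31°;  2α = 22.62°
edge 4: e_4 = (-0.56, -1.30);  n_4 = (-0.9184, +0.3956)
edge 5: e_5 = (+0.69, -1.30);  n_5 = (-0.8833, -0.4688)
∠(n_4, n_5) = 51.26°
δ = |180° − 51.26°| = 128.74°
128.74° > 2α = 22.62°  →  invalid

δ = 128.74°, invalid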